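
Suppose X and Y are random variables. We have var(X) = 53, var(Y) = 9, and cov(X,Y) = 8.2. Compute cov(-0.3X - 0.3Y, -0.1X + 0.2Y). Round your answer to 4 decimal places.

cov(-0.3X - 0.3Y, -0.1X + 0.2Y) = (-0.3)(-0.1)var(X) + (-0.3)(0.2)var(Y) + [(-0.3)(0.2) + (-0.3)(-0.1)]cov(X,Y)
= 0.03·53 + -0.06·9 + -0.03·8.2 = 0.804

0.8040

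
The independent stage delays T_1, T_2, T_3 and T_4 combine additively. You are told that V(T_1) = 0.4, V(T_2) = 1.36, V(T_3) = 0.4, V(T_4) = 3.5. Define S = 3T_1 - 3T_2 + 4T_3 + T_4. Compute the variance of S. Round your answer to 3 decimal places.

25.740

By independence, V(S) = (3)²V(T_1) + (-3)²V(T_2) + (4)²V(T_3) + (1)²V(T_4)
= (3)²·0.4 + (-3)²·1.36 + (4)²·0.4 + (1)²·3.5 = 25.74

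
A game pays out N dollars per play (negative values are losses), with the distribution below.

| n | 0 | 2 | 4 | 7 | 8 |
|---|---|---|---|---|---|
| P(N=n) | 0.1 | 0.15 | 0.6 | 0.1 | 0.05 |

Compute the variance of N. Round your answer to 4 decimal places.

3.8600

E[N] = (0)(0.1) + (2)(0.15) + (4)(0.6) + (7)(0.1) + (8)(0.05) = 3.8
E[N²] = (0)²(0.1) + (2)²(0.15) + (4)²(0.6) + (7)²(0.1) + (8)²(0.05) = 18.3
var(N) = E[N²] − (E[N])² = 18.3 − (3.8)² = 3.86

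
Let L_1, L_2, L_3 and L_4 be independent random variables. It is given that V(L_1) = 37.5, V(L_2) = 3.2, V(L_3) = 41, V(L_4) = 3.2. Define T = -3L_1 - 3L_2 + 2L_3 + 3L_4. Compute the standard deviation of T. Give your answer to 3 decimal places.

By independence, V(T) = (-3)²V(L_1) + (-3)²V(L_2) + (2)²V(L_3) + (3)²V(L_4)
= (-3)²·37.5 + (-3)²·3.2 + (2)²·41 + (3)²·3.2 = 559.1
sd(T) = √559.1 ≈ 23.645

23.645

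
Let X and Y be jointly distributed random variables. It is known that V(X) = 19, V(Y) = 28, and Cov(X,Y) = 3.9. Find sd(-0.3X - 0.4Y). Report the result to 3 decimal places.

2.669

V(-0.3X - 0.4Y) = (-0.3)²·V(X) + (-0.4)²·V(Y) + 2·(-0.3)·(-0.4)·Cov(X,Y)
= 0.09·19 + 0.16·28 + 0.24·3.9 = 7.126
sd(-0.3X - 0.4Y) = √7.126 ≈ 2.669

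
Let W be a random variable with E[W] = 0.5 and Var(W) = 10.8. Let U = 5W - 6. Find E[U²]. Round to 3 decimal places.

282.250

E[5W - 6] = 5·0.5 − 6 = -3.5
Var(5W - 6) = (5)²·10.8 = 270
E[U²] = Var(U) + (E[U])² = 270 + (-3.5)² = 282.25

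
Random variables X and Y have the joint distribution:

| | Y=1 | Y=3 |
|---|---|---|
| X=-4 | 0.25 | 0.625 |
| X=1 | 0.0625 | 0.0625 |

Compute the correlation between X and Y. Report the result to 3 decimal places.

-0.153

E[X] = -3.375,  E[Y] = 2.375
E[XY] = -8.25
Cov(X,Y) = E[XY] − E[X]E[Y] = -8.25 − (-3.375)(2.375) = -0.234375
var(X) = 2.734375,  var(Y) = 0.859375
ρ = -0.234375 / √(2.734375·0.859375) ≈ -0.153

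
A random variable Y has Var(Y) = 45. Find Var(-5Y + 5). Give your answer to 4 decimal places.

Var(-5Y + 5) = (-5)²·Var(Y) = 25·45 = 1125

1125.0000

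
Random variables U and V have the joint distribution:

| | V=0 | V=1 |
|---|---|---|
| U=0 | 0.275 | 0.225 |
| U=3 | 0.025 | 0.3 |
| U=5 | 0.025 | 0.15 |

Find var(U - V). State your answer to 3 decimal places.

3.294

E[U] = 1.85,  E[V] = 0.675,  E[UV] = 1.65
var(U) = 7.3 − (1.85)² = 3.8775;  var(V) = 0.675 − (0.675)² = 0.219375
Cov(U,V) = 1.65 − (1.85)(0.675) = 0.40125
var(U - V) = (1)²·3.8775 + (-1)²·0.219375 + 2·(1)·(-1)·0.40125 = 3.294375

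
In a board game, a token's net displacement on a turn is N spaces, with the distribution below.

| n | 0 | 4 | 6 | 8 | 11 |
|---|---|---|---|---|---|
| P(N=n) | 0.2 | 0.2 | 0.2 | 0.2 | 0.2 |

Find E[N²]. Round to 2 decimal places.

E[N²] = (0)²(0.2) + (4)²(0.2) + (6)²(0.2) + (8)²(0.2) + (11)²(0.2) = 47.4

47.40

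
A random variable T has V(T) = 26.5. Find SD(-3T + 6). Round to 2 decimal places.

V(-3T + 6) = (-3)²·26.5 = 238.5
SD(-3T + 6) = √238.5 ≈ 15.44

15.44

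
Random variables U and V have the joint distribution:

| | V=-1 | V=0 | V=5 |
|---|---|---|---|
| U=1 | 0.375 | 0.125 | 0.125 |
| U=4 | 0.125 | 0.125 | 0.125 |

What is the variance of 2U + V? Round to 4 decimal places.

E[U] = 2.125,  E[V] = 0.75,  E[UV] = 2.25
var(U) = 6.625 − (2.125)² = 2.109375;  var(V) = 6.75 − (0.75)² = 6.1875
Cov(U,V) = 2.25 − (2.125)(0.75) = 0.65625
var(2U + V) = (2)²·2.109375 + (1)²·6.1875 + 2·(2)·(1)·0.65625 = 17.25

17.2500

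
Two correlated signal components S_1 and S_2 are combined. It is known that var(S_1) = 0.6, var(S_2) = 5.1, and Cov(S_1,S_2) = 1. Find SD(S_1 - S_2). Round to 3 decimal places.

var(S_1 - S_2) = (1)²·var(S_1) + (-1)²·var(S_2) + 2·(1)·(-1)·Cov(S_1,S_2)
= 1·0.6 + 1·5.1 + -2·1 = 3.7
SD(S_1 - S_2) = √3.7 ≈ 1.924

1.924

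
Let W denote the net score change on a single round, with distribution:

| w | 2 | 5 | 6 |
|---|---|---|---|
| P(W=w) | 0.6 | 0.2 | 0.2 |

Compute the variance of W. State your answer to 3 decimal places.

3.040

E[W] = (2)(0.6) + (5)(0.2) + (6)(0.2) = 3.4
E[W²] = (2)²(0.6) + (5)²(0.2) + (6)²(0.2) = 14.6
Var(W) = E[W²] − (E[W])² = 14.6 − (3.4)² = 3.04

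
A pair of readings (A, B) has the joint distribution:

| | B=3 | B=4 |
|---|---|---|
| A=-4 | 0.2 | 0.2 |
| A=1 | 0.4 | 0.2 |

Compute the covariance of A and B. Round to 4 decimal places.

E[A] = -1,  E[B] = 3.4
E[AB] = -3.6
Cov(A,B) = E[AB] − E[A]E[B] = -3.6 − (-1)(3.4) = -0.2

-0.2000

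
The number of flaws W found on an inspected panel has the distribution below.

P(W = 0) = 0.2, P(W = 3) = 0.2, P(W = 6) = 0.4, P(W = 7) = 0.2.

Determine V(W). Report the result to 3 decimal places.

E[W] = (0)(0.2) + (3)(0.2) + (6)(0.4) + (7)(0.2) = 4.4
E[W²] = (0)²(0.2) + (3)²(0.2) + (6)²(0.4) + (7)²(0.2) = 26
V(W) = E[W²] − (E[W])² = 26 − (4.4)² = 6.64

6.640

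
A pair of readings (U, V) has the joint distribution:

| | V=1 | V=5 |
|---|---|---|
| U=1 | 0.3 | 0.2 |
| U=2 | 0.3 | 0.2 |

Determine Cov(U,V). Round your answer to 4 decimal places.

E[U] = 1.5,  E[V] = 2.6
E[UV] = 3.9
Cov(U,V) = E[UV] − E[U]E[V] = 3.9 − (1.5)(2.6) = 0

0.0000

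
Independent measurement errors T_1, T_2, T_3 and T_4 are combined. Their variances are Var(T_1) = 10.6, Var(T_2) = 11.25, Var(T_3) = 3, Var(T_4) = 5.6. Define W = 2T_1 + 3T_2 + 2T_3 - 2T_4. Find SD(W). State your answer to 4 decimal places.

By independence, Var(W) = (2)²Var(T_1) + (3)²Var(T_2) + (2)²Var(T_3) + (-2)²Var(T_4)
= (2)²·10.6 + (3)²·11.25 + (2)²·3 + (-2)²·5.6 = 178.05
SD(W) = √178.05 ≈ 13.3435

13.3435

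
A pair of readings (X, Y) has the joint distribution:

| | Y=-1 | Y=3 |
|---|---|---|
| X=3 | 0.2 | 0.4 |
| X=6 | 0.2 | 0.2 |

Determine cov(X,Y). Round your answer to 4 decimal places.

E[X] = 4.2,  E[Y] = 1.4
E[XY] = 5.4
cov(X,Y) = E[XY] − E[X]E[Y] = 5.4 − (4.2)(1.4) = -0.48

-0.4800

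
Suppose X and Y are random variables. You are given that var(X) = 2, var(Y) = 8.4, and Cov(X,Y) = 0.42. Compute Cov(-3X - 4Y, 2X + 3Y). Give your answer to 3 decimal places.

Cov(-3X - 4Y, 2X + 3Y) = (-3)(2)var(X) + (-4)(3)var(Y) + [(-3)(3) + (-4)(2)]Cov(X,Y)
= -6·2 + -12·8.4 + -17·0.42 = -119.94

-119.940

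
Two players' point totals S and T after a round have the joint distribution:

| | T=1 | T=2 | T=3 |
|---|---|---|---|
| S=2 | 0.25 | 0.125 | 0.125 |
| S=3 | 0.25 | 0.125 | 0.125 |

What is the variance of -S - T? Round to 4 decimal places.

0.9375

E[S] = 2.5,  E[T] = 1.75,  E[ST] = 4.375
Var(S) = 6.5 − (2.5)² = 0.25;  Var(T) = 3.75 − (1.75)² = 0.6875
cov(S,T) = 4.375 − (2.5)(1.75) = 0
Var(-S - T) = (-1)²·0.25 + (-1)²·0.6875 + 2·(-1)·(-1)·0 = 0.9375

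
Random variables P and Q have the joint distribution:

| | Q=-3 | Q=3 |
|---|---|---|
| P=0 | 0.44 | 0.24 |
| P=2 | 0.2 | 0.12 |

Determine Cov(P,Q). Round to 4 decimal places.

0.0576

E[P] = 0.64,  E[Q] = -0.84
E[PQ] = -0.48
Cov(P,Q) = E[PQ] − E[P]E[Q] = -0.48 − (0.64)(-0.84) = 0.0576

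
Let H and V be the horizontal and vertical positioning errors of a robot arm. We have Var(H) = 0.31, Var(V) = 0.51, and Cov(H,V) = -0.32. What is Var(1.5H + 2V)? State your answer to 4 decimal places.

0.8175

Var(1.5H + 2V) = (1.5)²·Var(H) + (2)²·Var(V) + 2·(1.5)·(2)·Cov(H,V)
= 2.25·0.31 + 4·0.51 + 6·-0.32 = 0.8175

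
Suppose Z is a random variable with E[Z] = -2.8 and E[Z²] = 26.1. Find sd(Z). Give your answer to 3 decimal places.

4.273

Var(Z) = 26.1 − (-2.8)² = 18.26
sd(Z) = √18.26 ≈ 4.273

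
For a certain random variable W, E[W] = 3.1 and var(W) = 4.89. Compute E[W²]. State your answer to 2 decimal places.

E[W²] = var(W) + (E[W])² = 4.89 + (3.1)² = 14.5

14.50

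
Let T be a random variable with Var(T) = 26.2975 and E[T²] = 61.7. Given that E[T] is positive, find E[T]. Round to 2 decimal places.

(E[T])² = E[T²] − Var(T) = 61.7 − 26.2975 = 35.4025
E[T] = √35.4025 = 5.95

5.95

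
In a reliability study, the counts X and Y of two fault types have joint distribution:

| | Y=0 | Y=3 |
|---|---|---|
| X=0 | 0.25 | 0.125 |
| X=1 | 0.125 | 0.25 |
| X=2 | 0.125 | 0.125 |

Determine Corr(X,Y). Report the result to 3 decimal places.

0.160

E[X] = 0.875,  E[Y] = 1.5
E[XY] = 1.5
Cov(X,Y) = E[XY] − E[X]E[Y] = 1.5 − (0.875)(1.5) = 0.1875
Var(X) = 0.609375,  Var(Y) = 2.25
ρ = 0.1875 / √(0.609375·2.25) ≈ 0.160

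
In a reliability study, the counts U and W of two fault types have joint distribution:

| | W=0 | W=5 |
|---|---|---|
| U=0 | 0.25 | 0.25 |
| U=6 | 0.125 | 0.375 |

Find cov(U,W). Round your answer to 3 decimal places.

1.875

E[U] = 3,  E[W] = 3.125
E[UW] = 11.25
cov(U,W) = E[UW] − E[U]E[W] = 11.25 − (3)(3.125) = 1.875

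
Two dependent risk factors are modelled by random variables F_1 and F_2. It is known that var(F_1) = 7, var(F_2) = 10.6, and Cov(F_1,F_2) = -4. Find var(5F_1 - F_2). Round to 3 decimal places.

var(5F_1 - F_2) = (5)²·var(F_1) + (-1)²·var(F_2) + 2·(5)·(-1)·Cov(F_1,F_2)
= 25·7 + 1·10.6 + -10·-4 = 225.6

225.600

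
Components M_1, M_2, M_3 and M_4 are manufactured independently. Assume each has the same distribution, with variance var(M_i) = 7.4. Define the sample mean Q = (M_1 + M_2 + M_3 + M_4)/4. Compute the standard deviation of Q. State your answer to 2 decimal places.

1.36

By independence, var(Q) = (0.25)²var(M_1) + (0.25)²var(M_2) + (0.25)²var(M_3) + (0.25)²var(M_4)
= (0.25)²·7.4 + (0.25)²·7.4 + (0.25)²·7.4 + (0.25)²·7.4 = 1.85
SD(Q) = √1.85 ≈ 1.36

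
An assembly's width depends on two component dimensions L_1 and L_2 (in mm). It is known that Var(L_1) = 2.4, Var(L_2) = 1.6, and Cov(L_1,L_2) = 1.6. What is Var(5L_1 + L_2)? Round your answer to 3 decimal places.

77.600

Var(5L_1 + L_2) = (5)²·Var(L_1) + (1)²·Var(L_2) + 2·(5)·(1)·Cov(L_1,L_2)
= 25·2.4 + 1·1.6 + 10·1.6 = 77.6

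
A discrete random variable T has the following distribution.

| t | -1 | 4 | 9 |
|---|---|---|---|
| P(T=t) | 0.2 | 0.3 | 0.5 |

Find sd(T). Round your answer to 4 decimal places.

3.9051

E[T] = (-1)(0.2) + (4)(0.3) + (9)(0.5) = 5.5
E[T²] = (-1)²(0.2) + (4)²(0.3) + (9)²(0.5) = 45.5
var(T) = E[T²] − (E[T])² = 45.5 − (5.5)² = 15.25
sd(T) = √15.25 ≈ 3.9051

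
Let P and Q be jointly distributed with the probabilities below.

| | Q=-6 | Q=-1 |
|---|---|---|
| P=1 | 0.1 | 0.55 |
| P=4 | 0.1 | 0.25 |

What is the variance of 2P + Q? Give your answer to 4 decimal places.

10.3900

E[P] = 2.05,  E[Q] = -2,  E[PQ] = -4.55
Var(P) = 6.25 − (2.05)² = 2.0475;  Var(Q) = 8 − (-2)² = 4
cov(P,Q) = -4.55 − (2.05)(-2) = -0.45
Var(2P + Q) = (2)²·2.0475 + (1)²·4 + 2·(2)·(1)·-0.45 = 10.39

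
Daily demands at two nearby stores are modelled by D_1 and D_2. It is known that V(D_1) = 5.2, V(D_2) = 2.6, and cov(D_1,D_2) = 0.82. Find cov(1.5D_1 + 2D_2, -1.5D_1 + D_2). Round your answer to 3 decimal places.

-7.730

cov(1.5D_1 + 2D_2, -1.5D_1 + D_2) = (1.5)(-1.5)V(D_1) + (2)(1)V(D_2) + [(1.5)(1) + (2)(-1.5)]cov(D_1,D_2)
= -2.25·5.2 + 2·2.6 + -1.5·0.82 = -7.73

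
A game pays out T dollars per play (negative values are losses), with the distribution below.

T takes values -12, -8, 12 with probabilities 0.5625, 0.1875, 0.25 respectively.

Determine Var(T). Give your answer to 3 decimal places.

101.438

E[T] = (-12)(0.5625) + (-8)(0.1875) + (12)(0.25) = -5.25
E[T²] = (-12)²(0.5625) + (-8)²(0.1875) + (12)²(0.25) = 129
Var(T) = E[T²] − (E[T])² = 129 − (-5.25)² = 101.4375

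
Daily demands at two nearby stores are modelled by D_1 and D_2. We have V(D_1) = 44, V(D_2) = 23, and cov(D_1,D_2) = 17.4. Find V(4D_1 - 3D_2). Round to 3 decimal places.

493.400

V(4D_1 - 3D_2) = (4)²·V(D_1) + (-3)²·V(D_2) + 2·(4)·(-3)·cov(D_1,D_2)
= 16·44 + 9·23 + -24·17.4 = 493.4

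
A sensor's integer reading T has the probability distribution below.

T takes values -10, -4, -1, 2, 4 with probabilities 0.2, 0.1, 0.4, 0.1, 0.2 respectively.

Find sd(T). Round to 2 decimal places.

4.73

E[T] = (-10)(0.2) + (-4)(0.1) + (-1)(0.4) + (2)(0.1) + (4)(0.2) = -1.8
E[T²] = (-10)²(0.2) + (-4)²(0.1) + (-1)²(0.4) + (2)²(0.1) + (4)²(0.2) = 25.6
Var(T) = E[T²] − (E[T])² = 25.6 − (-1.8)² = 22.36
sd(T) = √22.36 ≈ 4.73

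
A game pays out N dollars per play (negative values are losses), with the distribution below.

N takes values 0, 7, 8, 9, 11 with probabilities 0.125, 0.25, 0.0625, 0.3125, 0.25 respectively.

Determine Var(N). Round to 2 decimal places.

10.78

E[N] = (0)(0.125) + (7)(0.25) + (8)(0.0625) + (9)(0.3125) + (11)(0.25) = 7.8125
E[N²] = (0)²(0.125) + (7)²(0.25) + (8)²(0.0625) + (9)²(0.3125) + (11)²(0.25) = 71.8125
Var(N) = E[N²] − (E[N])² = 71.8125 − (7.8125)² = 10.77734375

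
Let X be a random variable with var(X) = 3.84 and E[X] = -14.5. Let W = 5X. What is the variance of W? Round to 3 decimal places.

var(5X) = (5)²·var(X) = 25·3.84 = 96

96.000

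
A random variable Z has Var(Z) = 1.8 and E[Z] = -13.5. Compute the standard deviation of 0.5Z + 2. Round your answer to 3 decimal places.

Var(0.5Z + 2) = (0.5)²·1.8 = 0.45
SD(0.5Z + 2) = √0.45 ≈ 0.671

0.671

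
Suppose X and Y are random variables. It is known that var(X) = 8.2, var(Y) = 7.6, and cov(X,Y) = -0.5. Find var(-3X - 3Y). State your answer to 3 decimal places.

133.200

var(-3X - 3Y) = (-3)²·var(X) + (-3)²·var(Y) + 2·(-3)·(-3)·cov(X,Y)
= 9·8.2 + 9·7.6 + 18·-0.5 = 133.2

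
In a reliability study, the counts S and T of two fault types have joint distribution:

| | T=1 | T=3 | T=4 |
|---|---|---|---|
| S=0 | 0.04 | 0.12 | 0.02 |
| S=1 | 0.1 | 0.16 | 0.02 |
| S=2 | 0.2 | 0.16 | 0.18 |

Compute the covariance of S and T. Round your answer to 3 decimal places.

E[S] = 1.36,  E[T] = 2.54
E[ST] = 3.46
Cov(S,T) = E[ST] − E[S]E[T] = 3.46 − (1.36)(2.54) = 0.0056

0.006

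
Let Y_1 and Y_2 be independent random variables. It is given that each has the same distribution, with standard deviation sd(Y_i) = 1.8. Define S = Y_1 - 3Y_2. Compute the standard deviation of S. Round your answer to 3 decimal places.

Var(Y_i) = (1.8)² = 3.24
By independence, Var(S) = (1)²Var(Y_1) + (-3)²Var(Y_2)
= (1)²·3.24 + (-3)²·3.24 = 32.4
sd(S) = √32.4 ≈ 5.692

5.692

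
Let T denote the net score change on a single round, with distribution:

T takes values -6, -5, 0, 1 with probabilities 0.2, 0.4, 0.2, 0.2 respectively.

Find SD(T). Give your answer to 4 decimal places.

E[T] = (-6)(0.2) + (-5)(0.4) + (0)(0.2) + (1)(0.2) = -3
E[T²] = (-6)²(0.2) + (-5)²(0.4) + (0)²(0.2) + (1)²(0.2) = 17.4
Var(T) = E[T²] − (E[T])² = 17.4 − (-3)² = 8.4
SD(T) = √8.4 ≈ 2.8983

2.8983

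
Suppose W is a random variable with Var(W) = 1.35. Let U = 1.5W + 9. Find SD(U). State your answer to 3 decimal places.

Var(1.5W + 9) = (1.5)²·1.35 = 3.0375
SD(U) = √3.0375 ≈ 1.743

1.743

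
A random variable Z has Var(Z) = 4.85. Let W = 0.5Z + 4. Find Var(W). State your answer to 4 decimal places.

Var(0.5Z + 4) = (0.5)²·Var(Z) = 0.25·4.85 = 1.2125

1.2125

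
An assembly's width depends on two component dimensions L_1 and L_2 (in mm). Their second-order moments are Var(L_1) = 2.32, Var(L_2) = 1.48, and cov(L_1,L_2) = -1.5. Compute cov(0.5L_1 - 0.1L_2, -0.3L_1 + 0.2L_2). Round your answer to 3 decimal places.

cov(0.5L_1 - 0.1L_2, -0.3L_1 + 0.2L_2) = (0.5)(-0.3)Var(L_1) + (-0.1)(0.2)Var(L_2) + [(0.5)(0.2) + (-0.1)(-0.3)]cov(L_1,L_2)
= -0.15·2.32 + -0.02·1.48 + 0.13·-1.5 = -0.5726

-0.573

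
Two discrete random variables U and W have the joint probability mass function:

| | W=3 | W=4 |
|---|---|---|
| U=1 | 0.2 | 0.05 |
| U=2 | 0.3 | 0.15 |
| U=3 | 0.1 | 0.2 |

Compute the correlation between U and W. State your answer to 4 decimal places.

E[U] = 2.05,  E[W] = 3.4
E[UW] = 7.1
cov(U,W) = E[UW] − E[U]E[W] = 7.1 − (2.05)(3.4) = 0.13
Var(U) = 0.5475,  Var(W) = 0.24
ρ = 0.13 / √(0.5475·0.24) ≈ 0.3586

0.3586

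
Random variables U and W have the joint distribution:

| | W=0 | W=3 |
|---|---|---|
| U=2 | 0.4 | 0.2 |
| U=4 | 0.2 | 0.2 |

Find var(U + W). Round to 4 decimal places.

E[U] = 2.8,  E[W] = 1.2,  E[UW] = 3.6
var(U) = 8.8 − (2.8)² = 0.96;  var(W) = 3.6 − (1.2)² = 2.16
cov(U,W) = 3.6 − (2.8)(1.2) = 0.24
var(U + W) = (1)²·0.96 + (1)²·2.16 + 2·(1)·(1)·0.24 = 3.6

3.6000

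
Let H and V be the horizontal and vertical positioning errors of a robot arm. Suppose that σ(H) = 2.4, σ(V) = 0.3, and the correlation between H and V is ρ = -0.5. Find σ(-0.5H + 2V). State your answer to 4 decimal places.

var(H) = (2.4)² = 5.76;  var(V) = (0.3)² = 0.09
Cov(H,V) = ρ·σ(H)·σ(V) = -0.5·2.4·0.3 = -0.36
var(-0.5H + 2V) = (-0.5)²·var(H) + (2)²·var(V) + 2·(-0.5)·(2)·Cov(H,V)
= 0.25·5.76 + 4·0.09 + -2·-0.36 = 2.52
σ(-0.5H + 2V) = √2.52 ≈ 1.5875

1.5875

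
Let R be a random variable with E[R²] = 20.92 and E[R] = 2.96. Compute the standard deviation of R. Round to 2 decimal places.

Var(R) = 20.92 − (2.96)² = 12.1584
SD(R) = √12.1584 ≈ 3.49

3.49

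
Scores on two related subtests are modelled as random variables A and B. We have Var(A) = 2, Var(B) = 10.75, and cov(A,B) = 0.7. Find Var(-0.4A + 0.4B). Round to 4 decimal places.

Var(-0.4A + 0.4B) = (-0.4)²·Var(A) + (0.4)²·Var(B) + 2·(-0.4)·(0.4)·cov(A,B)
= 0.16·2 + 0.16·10.75 + -0.32·0.7 = 1.816

1.8160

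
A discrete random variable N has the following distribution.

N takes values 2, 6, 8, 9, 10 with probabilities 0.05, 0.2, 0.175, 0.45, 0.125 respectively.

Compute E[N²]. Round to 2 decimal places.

67.55

E[N²] = (2)²(0.05) + (6)²(0.2) + (8)²(0.175) + (9)²(0.45) + (10)²(0.125) = 67.55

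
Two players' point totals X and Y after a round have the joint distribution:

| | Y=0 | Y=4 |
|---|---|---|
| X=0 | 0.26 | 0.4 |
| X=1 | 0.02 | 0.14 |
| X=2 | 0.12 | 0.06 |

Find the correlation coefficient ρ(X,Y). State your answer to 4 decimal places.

-0.1359

E[X] = 0.52,  E[Y] = 2.4
E[XY] = 1.04
Cov(X,Y) = E[XY] − E[X]E[Y] = 1.04 − (0.52)(2.4) = -0.208
var(X) = 0.6096,  var(Y) = 3.84
ρ = -0.208 / √(0.6096·3.84) ≈ -0.1359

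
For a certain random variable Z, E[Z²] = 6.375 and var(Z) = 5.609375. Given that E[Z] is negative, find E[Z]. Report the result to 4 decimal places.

(E[Z])² = E[Z²] − var(Z) = 6.375 − 5.609375 = 0.765625
E[Z] = −√0.765625 = -0.875

-0.8750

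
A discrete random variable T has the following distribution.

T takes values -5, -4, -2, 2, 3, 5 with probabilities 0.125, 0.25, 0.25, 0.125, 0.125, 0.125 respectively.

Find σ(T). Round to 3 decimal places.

3.480

E[T] = (-5)(0.125) + (-4)(0.25) + (-2)(0.25) + (2)(0.125) + (3)(0.125) + (5)(0.125) = -0.875
E[T²] = (-5)²(0.125) + (-4)²(0.25) + (-2)²(0.25) + (2)²(0.125) + (3)²(0.125) + (5)²(0.125) = 12.875
V(T) = E[T²] − (E[T])² = 12.875 − (-0.875)² = 12.109375
σ(T) = √12.109375 ≈ 3.480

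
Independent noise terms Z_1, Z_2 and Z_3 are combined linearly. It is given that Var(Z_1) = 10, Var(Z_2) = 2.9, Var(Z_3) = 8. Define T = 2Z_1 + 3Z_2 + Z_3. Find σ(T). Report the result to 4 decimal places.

By independence, Var(T) = (2)²Var(Z_1) + (3)²Var(Z_2) + (1)²Var(Z_3)
= (2)²·10 + (3)²·2.9 + (1)²·8 = 74.1
σ(T) = √74.1 ≈ 8.6081

8.6081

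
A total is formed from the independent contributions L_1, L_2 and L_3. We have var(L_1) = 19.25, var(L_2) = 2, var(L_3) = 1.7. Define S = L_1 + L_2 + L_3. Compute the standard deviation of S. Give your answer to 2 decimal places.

4.79

By independence, var(S) = (1)²var(L_1) + (1)²var(L_2) + (1)²var(L_3)
= (1)²·19.25 + (1)²·2 + (1)²·1.7 = 22.95
σ(S) = √22.95 ≈ 4.79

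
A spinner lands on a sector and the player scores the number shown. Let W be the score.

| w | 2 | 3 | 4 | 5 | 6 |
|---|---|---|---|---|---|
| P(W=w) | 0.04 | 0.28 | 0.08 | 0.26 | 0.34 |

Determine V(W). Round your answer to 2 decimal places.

E[W] = (2)(0.04) + (3)(0.28) + (4)(0.08) + (5)(0.26) + (6)(0.34) = 4.58
E[W²] = (2)²(0.04) + (3)²(0.28) + (4)²(0.08) + (5)²(0.26) + (6)²(0.34) = 22.7
V(W) = E[W²] − (E[W])² = 22.7 − (4.58)² = 1.7236

1.72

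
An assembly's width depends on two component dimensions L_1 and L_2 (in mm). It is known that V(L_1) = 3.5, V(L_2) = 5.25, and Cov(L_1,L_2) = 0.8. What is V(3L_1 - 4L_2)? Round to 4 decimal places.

96.3000

V(3L_1 - 4L_2) = (3)²·V(L_1) + (-4)²·V(L_2) + 2·(3)·(-4)·Cov(L_1,L_2)
= 9·3.5 + 16·5.25 + -24·0.8 = 96.3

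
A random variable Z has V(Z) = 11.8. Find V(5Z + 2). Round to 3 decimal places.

V(5Z + 2) = (5)²·V(Z) = 25·11.8 = 295

295.000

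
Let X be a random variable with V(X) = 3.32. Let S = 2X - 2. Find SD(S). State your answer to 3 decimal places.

V(2X - 2) = (2)²·3.32 = 13.28
SD(S) = √13.28 ≈ 3.644

3.644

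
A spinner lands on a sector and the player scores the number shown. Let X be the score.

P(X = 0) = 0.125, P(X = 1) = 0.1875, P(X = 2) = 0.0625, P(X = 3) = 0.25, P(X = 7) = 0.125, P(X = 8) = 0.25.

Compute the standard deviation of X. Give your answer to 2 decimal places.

3.05

E[X] = (0)(0.125) + (1)(0.1875) + (2)(0.0625) + (3)(0.25) + (7)(0.125) + (8)(0.25) = 3.9375
E[X²] = (0)²(0.125) + (1)²(0.1875) + (2)²(0.0625) + (3)²(0.25) + (7)²(0.125) + (8)²(0.25) = 24.8125
Var(X) = E[X²] − (E[X])² = 24.8125 − (3.9375)² = 9.30859375
σ(X) = √9.30859375 ≈ 3.05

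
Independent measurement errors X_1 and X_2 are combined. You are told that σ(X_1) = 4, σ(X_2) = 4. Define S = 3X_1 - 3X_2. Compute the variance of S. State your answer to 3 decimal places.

288.000

var(X_1) = 16, var(X_2) = 16
By independence, var(S) = (3)²var(X_1) + (-3)²var(X_2)
= (3)²·16 + (-3)²·16 = 288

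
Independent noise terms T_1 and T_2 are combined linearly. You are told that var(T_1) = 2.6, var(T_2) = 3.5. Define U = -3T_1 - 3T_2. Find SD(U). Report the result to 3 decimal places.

By independence, var(U) = (-3)²var(T_1) + (-3)²var(T_2)
= (-3)²·2.6 + (-3)²·3.5 = 54.9
SD(U) = √54.9 ≈ 7.409

7.409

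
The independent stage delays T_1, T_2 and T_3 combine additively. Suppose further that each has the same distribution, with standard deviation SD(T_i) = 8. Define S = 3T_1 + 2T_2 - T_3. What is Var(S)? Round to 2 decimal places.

Var(T_i) = (8)² = 64
By independence, Var(S) = (3)²Var(T_1) + (2)²Var(T_2) + (-1)²Var(T_3)
= (3)²·64 + (2)²·64 + (-1)²·64 = 896

896.00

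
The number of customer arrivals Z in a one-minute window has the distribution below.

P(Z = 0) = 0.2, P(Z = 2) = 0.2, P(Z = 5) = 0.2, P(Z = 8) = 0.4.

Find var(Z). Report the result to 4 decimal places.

10.2400

E[Z] = (0)(0.2) + (2)(0.2) + (5)(0.2) + (8)(0.4) = 4.6
E[Z²] = (0)²(0.2) + (2)²(0.2) + (5)²(0.2) + (8)²(0.4) = 31.4
var(Z) = E[Z²] − (E[Z])² = 31.4 − (4.6)² = 10.24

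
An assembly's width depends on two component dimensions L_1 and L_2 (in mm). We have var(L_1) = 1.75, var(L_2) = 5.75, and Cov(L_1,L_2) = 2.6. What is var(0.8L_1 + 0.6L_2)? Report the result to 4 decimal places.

5.6860

var(0.8L_1 + 0.6L_2) = (0.8)²·var(L_1) + (0.6)²·var(L_2) + 2·(0.8)·(0.6)·Cov(L_1,L_2)
= 0.64·1.75 + 0.36·5.75 + 0.96·2.6 = 5.686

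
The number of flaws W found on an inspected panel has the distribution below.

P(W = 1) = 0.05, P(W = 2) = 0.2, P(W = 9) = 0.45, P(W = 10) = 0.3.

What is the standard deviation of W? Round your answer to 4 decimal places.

3.3242

E[W] = (1)(0.05) + (2)(0.2) + (9)(0.45) + (10)(0.3) = 7.5
E[W²] = (1)²(0.05) + (2)²(0.2) + (9)²(0.45) + (10)²(0.3) = 67.3
Var(W) = E[W²] − (E[W])² = 67.3 − (7.5)² = 11.05
σ(W) = √11.05 ≈ 3.3242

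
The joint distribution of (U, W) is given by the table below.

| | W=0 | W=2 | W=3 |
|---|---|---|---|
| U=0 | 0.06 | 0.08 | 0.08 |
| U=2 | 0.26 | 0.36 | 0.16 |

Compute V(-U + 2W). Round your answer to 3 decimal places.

6.510

E[U] = 1.56,  E[W] = 1.6,  E[UW] = 2.4
V(U) = 3.12 − (1.56)² = 0.6864;  V(W) = 3.92 − (1.6)² = 1.36
Cov(U,W) = 2.4 − (1.56)(1.6) = -0.096
V(-U + 2W) = (-1)²·0.6864 + (2)²·1.36 + 2·(-1)·(2)·-0.096 = 6.5104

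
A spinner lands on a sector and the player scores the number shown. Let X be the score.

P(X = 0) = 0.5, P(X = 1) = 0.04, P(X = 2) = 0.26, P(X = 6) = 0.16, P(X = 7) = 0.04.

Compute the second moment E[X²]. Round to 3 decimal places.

8.800

E[X²] = (0)²(0.5) + (1)²(0.04) + (2)²(0.26) + (6)²(0.16) + (7)²(0.04) = 8.8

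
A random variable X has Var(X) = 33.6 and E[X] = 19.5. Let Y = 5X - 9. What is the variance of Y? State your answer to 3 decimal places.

Var(5X - 9) = (5)²·Var(X) = 25·33.6 = 840

840.000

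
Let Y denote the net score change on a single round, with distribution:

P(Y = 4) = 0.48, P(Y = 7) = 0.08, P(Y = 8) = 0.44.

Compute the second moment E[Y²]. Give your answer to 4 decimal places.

39.7600

E[Y²] = (4)²(0.48) + (7)²(0.08) + (8)²(0.44) = 39.76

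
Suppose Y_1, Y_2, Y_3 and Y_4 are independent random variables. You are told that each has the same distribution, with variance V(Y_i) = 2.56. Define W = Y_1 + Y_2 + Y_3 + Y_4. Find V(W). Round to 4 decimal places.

10.2400

By independence, V(W) = (1)²V(Y_1) + (1)²V(Y_2) + (1)²V(Y_3) + (1)²V(Y_4)
= (1)²·2.56 + (1)²·2.56 + (1)²·2.56 + (1)²·2.56 = 10.24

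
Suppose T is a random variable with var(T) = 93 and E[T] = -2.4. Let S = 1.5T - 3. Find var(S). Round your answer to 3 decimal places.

var(1.5T - 3) = (1.5)²·var(T) = 2.25·93 = 209.25

209.250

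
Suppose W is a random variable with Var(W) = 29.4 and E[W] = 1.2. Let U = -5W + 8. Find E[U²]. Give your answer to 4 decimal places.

739.0000

E[-5W + 8] = -5·1.2 + 8 = 2
Var(-5W + 8) = (-5)²·29.4 = 735
E[U²] = Var(U) + (E[U])² = 735 + (2)² = 739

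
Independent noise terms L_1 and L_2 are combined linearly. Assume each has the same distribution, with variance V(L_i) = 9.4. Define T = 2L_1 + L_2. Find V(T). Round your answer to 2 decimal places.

By independence, V(T) = (2)²V(L_1) + (1)²V(L_2)
= (2)²·9.4 + (1)²·9.4 = 47

47.00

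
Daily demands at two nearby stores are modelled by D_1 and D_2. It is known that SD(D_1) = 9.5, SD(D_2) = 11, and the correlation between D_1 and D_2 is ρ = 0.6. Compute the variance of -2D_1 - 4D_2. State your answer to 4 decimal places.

3300.2000

V(D_1) = (9.5)² = 90.25;  V(D_2) = (11)² = 121
Cov(D_1,D_2) = ρ·SD(D_1)·SD(D_2) = 0.6·9.5·11 = 62.7
V(-2D_1 - 4D_2) = (-2)²·V(D_1) + (-4)²·V(D_2) + 2·(-2)·(-4)·Cov(D_1,D_2)
= 4·90.25 + 16·121 + 16·62.7 = 3300.2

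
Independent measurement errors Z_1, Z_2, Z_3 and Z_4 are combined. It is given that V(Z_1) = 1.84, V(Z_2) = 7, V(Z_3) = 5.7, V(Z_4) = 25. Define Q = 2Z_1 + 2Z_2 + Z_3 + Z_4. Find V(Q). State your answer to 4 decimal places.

By independence, V(Q) = (2)²V(Z_1) + (2)²V(Z_2) + (1)²V(Z_3) + (1)²V(Z_4)
= (2)²·1.84 + (2)²·7 + (1)²·5.7 + (1)²·25 = 66.06

66.0600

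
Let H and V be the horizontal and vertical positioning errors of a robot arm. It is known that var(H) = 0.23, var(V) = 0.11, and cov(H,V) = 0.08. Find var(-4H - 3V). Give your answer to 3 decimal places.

6.590

var(-4H - 3V) = (-4)²·var(H) + (-3)²·var(V) + 2·(-4)·(-3)·cov(H,V)
= 16·0.23 + 9·0.11 + 24·0.08 = 6.59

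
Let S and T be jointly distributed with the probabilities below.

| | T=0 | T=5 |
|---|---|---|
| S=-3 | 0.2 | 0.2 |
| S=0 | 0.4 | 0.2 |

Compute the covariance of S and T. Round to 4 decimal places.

E[S] = -1.2,  E[T] = 2
E[ST] = -3
Cov(S,T) = E[ST] − E[S]E[T] = -3 − (-1.2)(2) = -0.6

-0.6000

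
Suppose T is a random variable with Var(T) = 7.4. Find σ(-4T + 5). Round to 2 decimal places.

Var(-4T + 5) = (-4)²·7.4 = 118.4
σ(-4T + 5) = √118.4 ≈ 10.88

10.88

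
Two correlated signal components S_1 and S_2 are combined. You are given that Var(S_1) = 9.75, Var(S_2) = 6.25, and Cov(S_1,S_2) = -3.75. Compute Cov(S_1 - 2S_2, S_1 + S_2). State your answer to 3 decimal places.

Cov(S_1 - 2S_2, S_1 + S_2) = (1)(1)Var(S_1) + (-2)(1)Var(S_2) + [(1)(1) + (-2)(1)]Cov(S_1,S_2)
= 1·9.75 + -2·6.25 + -1·-3.75 = 1

1.000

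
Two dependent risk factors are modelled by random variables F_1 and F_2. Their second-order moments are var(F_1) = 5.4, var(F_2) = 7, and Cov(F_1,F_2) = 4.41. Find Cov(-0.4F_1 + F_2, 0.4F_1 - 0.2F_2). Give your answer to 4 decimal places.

Cov(-0.4F_1 + F_2, 0.4F_1 - 0.2F_2) = (-0.4)(0.4)var(F_1) + (1)(-0.2)var(F_2) + [(-0.4)(-0.2) + (1)(0.4)]Cov(F_1,F_2)
= -0.16·5.4 + -0.2·7 + 0.48·4.41 = -0.1472

-0.1472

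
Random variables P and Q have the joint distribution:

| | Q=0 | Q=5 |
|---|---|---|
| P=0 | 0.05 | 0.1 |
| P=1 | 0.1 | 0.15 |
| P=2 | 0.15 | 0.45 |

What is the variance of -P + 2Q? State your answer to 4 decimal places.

20.8475

E[P] = 1.45,  E[Q] = 3.5,  E[PQ] = 5.25
var(P) = 2.65 − (1.45)² = 0.5475;  var(Q) = 17.5 − (3.5)² = 5.25
cov(P,Q) = 5.25 − (1.45)(3.5) = 0.175
var(-P + 2Q) = (-1)²·0.5475 + (2)²·5.25 + 2·(-1)·(2)·0.175 = 20.8475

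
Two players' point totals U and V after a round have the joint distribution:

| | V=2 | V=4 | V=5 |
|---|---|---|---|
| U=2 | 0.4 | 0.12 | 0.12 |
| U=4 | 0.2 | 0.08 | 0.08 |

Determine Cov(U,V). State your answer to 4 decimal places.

E[U] = 2.72,  E[V] = 3
E[UV] = 8.24
Cov(U,V) = E[UV] − E[U]E[V] = 8.24 − (2.72)(3) = 0.08

0.0800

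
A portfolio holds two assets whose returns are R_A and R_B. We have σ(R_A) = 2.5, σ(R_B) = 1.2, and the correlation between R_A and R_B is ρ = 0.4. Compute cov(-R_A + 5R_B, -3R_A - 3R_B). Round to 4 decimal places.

-17.2500

Var(R_A) = (2.5)² = 6.25;  Var(R_B) = (1.2)² = 1.44
cov(R_A,R_B) = ρ·σ(R_A)·σ(R_B) = 0.4·2.5·1.2 = 1.2
cov(-R_A + 5R_B, -3R_A - 3R_B) = (-1)(-3)Var(R_A) + (5)(-3)Var(R_B) + [(-1)(-3) + (5)(-3)]cov(R_A,R_B)
= 3·6.25 + -15·1.44 + -12·1.2 = -17.25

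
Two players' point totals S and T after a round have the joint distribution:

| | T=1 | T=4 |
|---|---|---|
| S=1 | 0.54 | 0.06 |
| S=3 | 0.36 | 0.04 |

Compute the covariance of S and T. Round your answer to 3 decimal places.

E[S] = 1.8,  E[T] = 1.3
E[ST] = 2.34
Cov(S,T) = E[ST] − E[S]E[T] = 2.34 − (1.8)(1.3) = 0

0.000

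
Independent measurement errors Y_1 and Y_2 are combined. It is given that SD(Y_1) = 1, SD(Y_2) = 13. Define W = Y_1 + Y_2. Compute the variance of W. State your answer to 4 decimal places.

170.0000

var(Y_1) = 1, var(Y_2) = 169
By independence, var(W) = (1)²var(Y_1) + (1)²var(Y_2)
= (1)²·1 + (1)²·169 = 170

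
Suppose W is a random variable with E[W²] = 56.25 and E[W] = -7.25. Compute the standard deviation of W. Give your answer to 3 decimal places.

Var(W) = 56.25 − (-7.25)² = 3.6875
SD(W) = √3.6875 ≈ 1.920

1.920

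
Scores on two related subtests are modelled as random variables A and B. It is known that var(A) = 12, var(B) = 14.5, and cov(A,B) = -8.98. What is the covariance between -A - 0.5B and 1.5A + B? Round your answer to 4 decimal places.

cov(-A - 0.5B, 1.5A + B) = (-1)(1.5)var(A) + (-0.5)(1)var(B) + [(-1)(1) + (-0.5)(1.5)]cov(A,B)
= -1.5·12 + -0.5·14.5 + -1.75·-8.98 = -9.535

-9.5350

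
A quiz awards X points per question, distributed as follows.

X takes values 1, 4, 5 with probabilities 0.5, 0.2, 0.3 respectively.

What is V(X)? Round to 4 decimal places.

E[X] = (1)(0.5) + (4)(0.2) + (5)(0.3) = 2.8
E[X²] = (1)²(0.5) + (4)²(0.2) + (5)²(0.3) = 11.2
V(X) = E[X²] − (E[X])² = 11.2 − (2.8)² = 3.36

3.3600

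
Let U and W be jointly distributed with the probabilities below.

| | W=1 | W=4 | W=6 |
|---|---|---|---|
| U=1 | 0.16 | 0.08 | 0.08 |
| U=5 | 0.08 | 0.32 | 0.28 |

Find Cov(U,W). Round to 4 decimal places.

1.2800

E[U] = 3.72,  E[W] = 4
E[UW] = 16.16
Cov(U,W) = E[UW] − E[U]E[W] = 16.16 − (3.72)(4) = 1.28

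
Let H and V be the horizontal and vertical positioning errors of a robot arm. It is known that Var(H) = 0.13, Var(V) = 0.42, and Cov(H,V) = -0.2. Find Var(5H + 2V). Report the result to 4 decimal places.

Var(5H + 2V) = (5)²·Var(H) + (2)²·Var(V) + 2·(5)·(2)·Cov(H,V)
= 25·0.13 + 4·0.42 + 20·-0.2 = 0.93

0.9300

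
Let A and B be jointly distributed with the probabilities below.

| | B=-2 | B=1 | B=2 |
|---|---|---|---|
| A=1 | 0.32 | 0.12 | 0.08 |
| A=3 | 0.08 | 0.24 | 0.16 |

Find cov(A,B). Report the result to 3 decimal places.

E[A] = 1.96,  E[B] = 0.04
E[AB] = 0.84
cov(A,B) = E[AB] − E[A]E[B] = 0.84 − (1.96)(0.04) = 0.7616

0.762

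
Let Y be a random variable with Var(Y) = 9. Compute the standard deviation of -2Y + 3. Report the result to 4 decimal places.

Var(-2Y + 3) = (-2)²·9 = 36
SD(-2Y + 3) = √36 ≈ 6.0000

6.0000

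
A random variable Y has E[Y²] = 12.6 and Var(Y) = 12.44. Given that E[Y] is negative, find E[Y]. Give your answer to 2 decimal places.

-0.40

(E[Y])² = E[Y²] − Var(Y) = 12.6 − 12.44 = 0.16
E[Y] = −√0.16 = -0.4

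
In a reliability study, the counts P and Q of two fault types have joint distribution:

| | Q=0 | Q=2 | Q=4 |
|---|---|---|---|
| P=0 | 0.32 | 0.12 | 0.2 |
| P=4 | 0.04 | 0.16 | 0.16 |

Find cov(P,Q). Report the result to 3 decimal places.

E[P] = 1.44,  E[Q] = 2
E[PQ] = 3.84
cov(P,Q) = E[PQ] − E[P]E[Q] = 3.84 − (1.44)(2) = 0.96

0.960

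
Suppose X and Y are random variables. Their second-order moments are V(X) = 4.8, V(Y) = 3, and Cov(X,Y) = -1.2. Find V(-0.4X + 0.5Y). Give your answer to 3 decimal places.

1.998

V(-0.4X + 0.5Y) = (-0.4)²·V(X) + (0.5)²·V(Y) + 2·(-0.4)·(0.5)·Cov(X,Y)
= 0.16·4.8 + 0.25·3 + -0.4·-1.2 = 1.998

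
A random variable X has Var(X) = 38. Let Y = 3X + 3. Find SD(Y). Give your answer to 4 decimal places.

Var(3X + 3) = (3)²·38 = 342
SD(Y) = √342 ≈ 18.4932

18.4932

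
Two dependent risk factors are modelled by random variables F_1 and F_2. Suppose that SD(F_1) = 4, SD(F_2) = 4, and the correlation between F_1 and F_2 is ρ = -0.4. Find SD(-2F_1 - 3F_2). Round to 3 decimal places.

11.454

V(F_1) = (4)² = 16;  V(F_2) = (4)² = 16
Cov(F_1,F_2) = ρ·SD(F_1)·SD(F_2) = -0.4·4·4 = -6.4
V(-2F_1 - 3F_2) = (-2)²·V(F_1) + (-3)²·V(F_2) + 2·(-2)·(-3)·Cov(F_1,F_2)
= 4·16 + 9·16 + 12·-6.4 = 131.2
SD(-2F_1 - 3F_2) = √131.2 ≈ 11.454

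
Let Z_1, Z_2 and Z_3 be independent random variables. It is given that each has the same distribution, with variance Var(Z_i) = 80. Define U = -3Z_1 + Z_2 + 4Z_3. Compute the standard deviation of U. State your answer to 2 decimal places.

By independence, Var(U) = (-3)²Var(Z_1) + (1)²Var(Z_2) + (4)²Var(Z_3)
= (-3)²·80 + (1)²·80 + (4)²·80 = 2080
sd(U) = √2080 ≈ 45.61

45.61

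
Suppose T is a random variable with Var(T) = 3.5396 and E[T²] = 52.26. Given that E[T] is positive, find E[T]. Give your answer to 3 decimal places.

(E[T])² = E[T²] − Var(T) = 52.26 − 3.5396 = 48.7204
E[T] = √48.7204 = 6.98

6.980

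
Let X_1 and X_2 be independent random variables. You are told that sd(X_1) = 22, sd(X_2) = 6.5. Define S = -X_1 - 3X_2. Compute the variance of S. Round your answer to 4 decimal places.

V(X_1) = 484, V(X_2) = 42.25
By independence, V(S) = (-1)²V(X_1) + (-3)²V(X_2)
= (-1)²·484 + (-3)²·42.25 = 864.25

864.2500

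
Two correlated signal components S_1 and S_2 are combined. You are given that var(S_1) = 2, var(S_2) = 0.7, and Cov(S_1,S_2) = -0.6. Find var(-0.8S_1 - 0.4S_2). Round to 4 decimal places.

1.0080

var(-0.8S_1 - 0.4S_2) = (-0.8)²·var(S_1) + (-0.4)²·var(S_2) + 2·(-0.8)·(-0.4)·Cov(S_1,S_2)
= 0.64·2 + 0.16·0.7 + 0.64·-0.6 = 1.008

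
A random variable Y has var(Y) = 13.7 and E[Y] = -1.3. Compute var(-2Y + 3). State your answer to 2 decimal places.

var(-2Y + 3) = (-2)²·var(Y) = 4·13.7 = 54.8

54.80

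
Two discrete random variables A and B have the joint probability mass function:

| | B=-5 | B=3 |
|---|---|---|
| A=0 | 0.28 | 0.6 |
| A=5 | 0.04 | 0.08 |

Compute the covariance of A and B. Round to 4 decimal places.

E[A] = 0.6,  E[B] = 0.44
E[AB] = 0.2
cov(A,B) = E[AB] − E[A]E[B] = 0.2 − (0.6)(0.44) = -0.064

-0.0640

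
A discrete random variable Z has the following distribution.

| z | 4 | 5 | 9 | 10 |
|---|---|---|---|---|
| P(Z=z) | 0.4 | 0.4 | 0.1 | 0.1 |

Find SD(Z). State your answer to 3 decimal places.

2.062

E[Z] = (4)(0.4) + (5)(0.4) + (9)(0.1) + (10)(0.1) = 5.5
E[Z²] = (4)²(0.4) + (5)²(0.4) + (9)²(0.1) + (10)²(0.1) = 34.5
V(Z) = E[Z²] − (E[Z])² = 34.5 − (5.5)² = 4.25
SD(Z) = √4.25 ≈ 2.062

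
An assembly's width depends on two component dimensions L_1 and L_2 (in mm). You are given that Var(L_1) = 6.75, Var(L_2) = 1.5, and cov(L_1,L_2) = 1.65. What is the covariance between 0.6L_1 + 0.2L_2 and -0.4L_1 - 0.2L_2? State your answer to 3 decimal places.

-2.010

cov(0.6L_1 + 0.2L_2, -0.4L_1 - 0.2L_2) = (0.6)(-0.4)Var(L_1) + (0.2)(-0.2)Var(L_2) + [(0.6)(-0.2) + (0.2)(-0.4)]cov(L_1,L_2)
= -0.24·6.75 + -0.04·1.5 + -0.2·1.65 = -2.01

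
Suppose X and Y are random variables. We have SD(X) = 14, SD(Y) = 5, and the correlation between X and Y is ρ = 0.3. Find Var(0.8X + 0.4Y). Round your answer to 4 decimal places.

142.8800

Var(X) = (14)² = 196;  Var(Y) = (5)² = 25
Cov(X,Y) = ρ·SD(X)·SD(Y) = 0.3·14·5 = 21
Var(0.8X + 0.4Y) = (0.8)²·Var(X) + (0.4)²·Var(Y) + 2·(0.8)·(0.4)·Cov(X,Y)
= 0.64·196 + 0.16·25 + 0.64·21 = 142.88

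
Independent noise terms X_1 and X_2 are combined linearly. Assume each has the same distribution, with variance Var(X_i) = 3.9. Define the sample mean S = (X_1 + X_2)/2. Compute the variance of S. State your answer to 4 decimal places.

By independence, Var(S) = (0.5)²Var(X_1) + (0.5)²Var(X_2)
= (0.5)²·3.9 + (0.5)²·3.9 = 1.95

1.9500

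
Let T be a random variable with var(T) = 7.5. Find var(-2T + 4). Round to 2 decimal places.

var(-2T + 4) = (-2)²·var(T) = 4·7.5 = 30

30.00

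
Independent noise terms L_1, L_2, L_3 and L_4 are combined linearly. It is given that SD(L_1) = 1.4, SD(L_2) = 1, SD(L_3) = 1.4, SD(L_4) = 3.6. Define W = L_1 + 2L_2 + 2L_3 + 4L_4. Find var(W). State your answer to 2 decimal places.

221.16

var(L_1) = 1.96, var(L_2) = 1, var(L_3) = 1.96, var(L_4) = 12.96
By independence, var(W) = (1)²var(L_1) + (2)²var(L_2) + (2)²var(L_3) + (4)²var(L_4)
= (1)²·1.96 + (2)²·1 + (2)²·1.96 + (4)²·12.96 = 221.16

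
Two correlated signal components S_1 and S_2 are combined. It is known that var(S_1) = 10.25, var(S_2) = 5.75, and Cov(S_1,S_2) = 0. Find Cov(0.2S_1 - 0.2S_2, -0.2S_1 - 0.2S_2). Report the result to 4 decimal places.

Cov(0.2S_1 - 0.2S_2, -0.2S_1 - 0.2S_2) = (0.2)(-0.2)var(S_1) + (-0.2)(-0.2)var(S_2) + [(0.2)(-0.2) + (-0.2)(-0.2)]Cov(S_1,S_2)
= -0.04·10.25 + 0.04·5.75 + 0·0 = -0.18

-0.1800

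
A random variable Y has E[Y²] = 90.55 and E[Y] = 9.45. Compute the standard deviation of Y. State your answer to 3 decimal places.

1.117

var(Y) = 90.55 − (9.45)² = 1.2475
σ(Y) = √1.2475 ≈ 1.117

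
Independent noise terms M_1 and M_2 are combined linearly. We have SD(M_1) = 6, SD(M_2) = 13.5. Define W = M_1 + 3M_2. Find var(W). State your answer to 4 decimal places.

var(M_1) = 36, var(M_2) = 182.25
By independence, var(W) = (1)²var(M_1) + (3)²var(M_2)
= (1)²·36 + (3)²·182.25 = 1676.25

1676.2500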